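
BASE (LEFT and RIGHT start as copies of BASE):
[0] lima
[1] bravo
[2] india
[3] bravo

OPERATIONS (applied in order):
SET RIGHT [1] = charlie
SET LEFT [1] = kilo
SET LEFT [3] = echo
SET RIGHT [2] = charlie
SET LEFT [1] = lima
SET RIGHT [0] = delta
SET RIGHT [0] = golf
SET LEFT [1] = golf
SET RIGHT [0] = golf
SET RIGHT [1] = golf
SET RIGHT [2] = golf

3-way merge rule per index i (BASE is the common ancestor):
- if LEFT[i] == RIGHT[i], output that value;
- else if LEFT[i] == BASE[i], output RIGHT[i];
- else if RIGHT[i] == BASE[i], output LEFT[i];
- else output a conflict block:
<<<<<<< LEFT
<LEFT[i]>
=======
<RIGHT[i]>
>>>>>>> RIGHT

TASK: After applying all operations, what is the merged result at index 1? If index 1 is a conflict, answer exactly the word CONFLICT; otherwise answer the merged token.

Answer: golf

Derivation:
Final LEFT:  [lima, golf, india, echo]
Final RIGHT: [golf, golf, golf, bravo]
i=0: L=lima=BASE, R=golf -> take RIGHT -> golf
i=1: L=golf R=golf -> agree -> golf
i=2: L=india=BASE, R=golf -> take RIGHT -> golf
i=3: L=echo, R=bravo=BASE -> take LEFT -> echo
Index 1 -> golf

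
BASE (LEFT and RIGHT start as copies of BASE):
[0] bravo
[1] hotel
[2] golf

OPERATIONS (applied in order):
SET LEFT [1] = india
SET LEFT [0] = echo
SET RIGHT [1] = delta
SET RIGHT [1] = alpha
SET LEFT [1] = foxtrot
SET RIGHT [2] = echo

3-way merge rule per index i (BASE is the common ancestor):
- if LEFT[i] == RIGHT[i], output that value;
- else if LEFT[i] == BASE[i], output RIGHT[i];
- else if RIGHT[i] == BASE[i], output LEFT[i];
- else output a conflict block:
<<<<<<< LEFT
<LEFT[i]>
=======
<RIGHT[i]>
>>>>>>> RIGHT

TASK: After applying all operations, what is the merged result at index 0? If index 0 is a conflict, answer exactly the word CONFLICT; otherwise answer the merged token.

Final LEFT:  [echo, foxtrot, golf]
Final RIGHT: [bravo, alpha, echo]
i=0: L=echo, R=bravo=BASE -> take LEFT -> echo
i=1: BASE=hotel L=foxtrot R=alpha all differ -> CONFLICT
i=2: L=golf=BASE, R=echo -> take RIGHT -> echo
Index 0 -> echo

Answer: echo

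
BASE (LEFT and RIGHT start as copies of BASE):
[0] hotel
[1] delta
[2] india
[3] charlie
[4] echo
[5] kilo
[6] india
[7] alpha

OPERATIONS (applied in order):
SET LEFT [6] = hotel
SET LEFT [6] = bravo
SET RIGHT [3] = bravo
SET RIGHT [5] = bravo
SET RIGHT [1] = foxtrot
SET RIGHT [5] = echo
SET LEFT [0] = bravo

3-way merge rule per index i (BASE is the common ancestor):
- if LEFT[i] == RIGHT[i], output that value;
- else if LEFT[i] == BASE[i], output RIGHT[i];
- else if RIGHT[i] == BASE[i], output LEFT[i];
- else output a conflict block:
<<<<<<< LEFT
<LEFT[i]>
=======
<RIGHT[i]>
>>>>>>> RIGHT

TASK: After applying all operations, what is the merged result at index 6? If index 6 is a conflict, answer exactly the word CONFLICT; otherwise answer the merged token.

Answer: bravo

Derivation:
Final LEFT:  [bravo, delta, india, charlie, echo, kilo, bravo, alpha]
Final RIGHT: [hotel, foxtrot, india, bravo, echo, echo, india, alpha]
i=0: L=bravo, R=hotel=BASE -> take LEFT -> bravo
i=1: L=delta=BASE, R=foxtrot -> take RIGHT -> foxtrot
i=2: L=india R=india -> agree -> india
i=3: L=charlie=BASE, R=bravo -> take RIGHT -> bravo
i=4: L=echo R=echo -> agree -> echo
i=5: L=kilo=BASE, R=echo -> take RIGHT -> echo
i=6: L=bravo, R=india=BASE -> take LEFT -> bravo
i=7: L=alpha R=alpha -> agree -> alpha
Index 6 -> bravo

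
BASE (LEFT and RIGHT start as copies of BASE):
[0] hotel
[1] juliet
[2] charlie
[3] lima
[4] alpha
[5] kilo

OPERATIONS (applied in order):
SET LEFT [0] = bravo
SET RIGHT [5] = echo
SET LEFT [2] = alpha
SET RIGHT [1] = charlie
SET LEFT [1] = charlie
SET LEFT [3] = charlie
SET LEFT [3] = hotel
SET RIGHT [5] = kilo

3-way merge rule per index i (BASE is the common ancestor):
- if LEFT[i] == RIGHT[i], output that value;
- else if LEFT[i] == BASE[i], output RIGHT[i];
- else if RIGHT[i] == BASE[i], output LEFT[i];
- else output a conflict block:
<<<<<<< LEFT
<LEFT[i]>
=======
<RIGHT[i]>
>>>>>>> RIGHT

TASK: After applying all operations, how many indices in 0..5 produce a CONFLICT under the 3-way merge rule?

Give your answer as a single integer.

Final LEFT:  [bravo, charlie, alpha, hotel, alpha, kilo]
Final RIGHT: [hotel, charlie, charlie, lima, alpha, kilo]
i=0: L=bravo, R=hotel=BASE -> take LEFT -> bravo
i=1: L=charlie R=charlie -> agree -> charlie
i=2: L=alpha, R=charlie=BASE -> take LEFT -> alpha
i=3: L=hotel, R=lima=BASE -> take LEFT -> hotel
i=4: L=alpha R=alpha -> agree -> alpha
i=5: L=kilo R=kilo -> agree -> kilo
Conflict count: 0

Answer: 0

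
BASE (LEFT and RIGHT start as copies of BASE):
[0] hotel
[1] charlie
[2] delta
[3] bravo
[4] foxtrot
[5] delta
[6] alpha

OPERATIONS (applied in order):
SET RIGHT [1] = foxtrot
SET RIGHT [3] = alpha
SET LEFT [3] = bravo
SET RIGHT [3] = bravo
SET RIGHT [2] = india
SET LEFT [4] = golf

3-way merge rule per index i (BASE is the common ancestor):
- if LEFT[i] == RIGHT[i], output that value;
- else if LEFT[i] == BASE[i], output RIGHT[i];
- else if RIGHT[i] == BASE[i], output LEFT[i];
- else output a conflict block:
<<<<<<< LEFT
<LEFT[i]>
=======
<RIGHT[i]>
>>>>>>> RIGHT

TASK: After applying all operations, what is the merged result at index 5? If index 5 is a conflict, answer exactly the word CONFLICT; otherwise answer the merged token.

Final LEFT:  [hotel, charlie, delta, bravo, golf, delta, alpha]
Final RIGHT: [hotel, foxtrot, india, bravo, foxtrot, delta, alpha]
i=0: L=hotel R=hotel -> agree -> hotel
i=1: L=charlie=BASE, R=foxtrot -> take RIGHT -> foxtrot
i=2: L=delta=BASE, R=india -> take RIGHT -> india
i=3: L=bravo R=bravo -> agree -> bravo
i=4: L=golf, R=foxtrot=BASE -> take LEFT -> golf
i=5: L=delta R=delta -> agree -> delta
i=6: L=alpha R=alpha -> agree -> alpha
Index 5 -> delta

Answer: delta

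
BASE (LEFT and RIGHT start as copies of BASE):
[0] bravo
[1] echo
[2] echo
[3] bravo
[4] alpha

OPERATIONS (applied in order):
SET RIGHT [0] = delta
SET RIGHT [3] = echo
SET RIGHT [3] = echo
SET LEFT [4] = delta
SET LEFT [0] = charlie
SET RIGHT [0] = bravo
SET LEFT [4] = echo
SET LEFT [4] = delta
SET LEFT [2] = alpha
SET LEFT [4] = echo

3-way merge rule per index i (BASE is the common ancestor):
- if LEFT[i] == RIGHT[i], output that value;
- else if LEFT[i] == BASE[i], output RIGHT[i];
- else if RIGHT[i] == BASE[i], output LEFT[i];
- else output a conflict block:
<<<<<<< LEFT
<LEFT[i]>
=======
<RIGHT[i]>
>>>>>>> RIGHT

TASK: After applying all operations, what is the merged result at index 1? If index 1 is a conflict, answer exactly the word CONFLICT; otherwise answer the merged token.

Final LEFT:  [charlie, echo, alpha, bravo, echo]
Final RIGHT: [bravo, echo, echo, echo, alpha]
i=0: L=charlie, R=bravo=BASE -> take LEFT -> charlie
i=1: L=echo R=echo -> agree -> echo
i=2: L=alpha, R=echo=BASE -> take LEFT -> alpha
i=3: L=bravo=BASE, R=echo -> take RIGHT -> echo
i=4: L=echo, R=alpha=BASE -> take LEFT -> echo
Index 1 -> echo

Answer: echo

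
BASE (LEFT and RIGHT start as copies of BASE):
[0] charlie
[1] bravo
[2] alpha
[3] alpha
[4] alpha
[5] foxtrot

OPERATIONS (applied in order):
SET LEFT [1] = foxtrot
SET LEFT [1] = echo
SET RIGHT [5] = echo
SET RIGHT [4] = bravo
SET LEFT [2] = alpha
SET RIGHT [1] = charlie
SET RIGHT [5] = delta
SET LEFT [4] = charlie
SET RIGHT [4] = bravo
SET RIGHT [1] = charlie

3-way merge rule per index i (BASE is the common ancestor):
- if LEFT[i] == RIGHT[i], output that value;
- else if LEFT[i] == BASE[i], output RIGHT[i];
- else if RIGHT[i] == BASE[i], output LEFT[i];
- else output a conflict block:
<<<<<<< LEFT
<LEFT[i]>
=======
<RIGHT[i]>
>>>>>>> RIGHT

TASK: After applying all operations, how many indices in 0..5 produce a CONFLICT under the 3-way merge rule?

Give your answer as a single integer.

Answer: 2

Derivation:
Final LEFT:  [charlie, echo, alpha, alpha, charlie, foxtrot]
Final RIGHT: [charlie, charlie, alpha, alpha, bravo, delta]
i=0: L=charlie R=charlie -> agree -> charlie
i=1: BASE=bravo L=echo R=charlie all differ -> CONFLICT
i=2: L=alpha R=alpha -> agree -> alpha
i=3: L=alpha R=alpha -> agree -> alpha
i=4: BASE=alpha L=charlie R=bravo all differ -> CONFLICT
i=5: L=foxtrot=BASE, R=delta -> take RIGHT -> delta
Conflict count: 2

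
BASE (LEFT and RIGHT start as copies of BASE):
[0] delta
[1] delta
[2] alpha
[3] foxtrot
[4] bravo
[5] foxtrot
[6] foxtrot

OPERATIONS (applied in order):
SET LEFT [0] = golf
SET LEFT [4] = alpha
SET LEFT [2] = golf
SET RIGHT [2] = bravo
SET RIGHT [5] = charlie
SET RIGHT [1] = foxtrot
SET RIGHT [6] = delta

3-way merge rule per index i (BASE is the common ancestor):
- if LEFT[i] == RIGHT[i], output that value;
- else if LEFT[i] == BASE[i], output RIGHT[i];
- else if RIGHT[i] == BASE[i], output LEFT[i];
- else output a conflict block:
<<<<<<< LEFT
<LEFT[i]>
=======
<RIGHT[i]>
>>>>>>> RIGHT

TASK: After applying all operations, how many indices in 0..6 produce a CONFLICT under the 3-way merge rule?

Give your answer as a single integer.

Answer: 1

Derivation:
Final LEFT:  [golf, delta, golf, foxtrot, alpha, foxtrot, foxtrot]
Final RIGHT: [delta, foxtrot, bravo, foxtrot, bravo, charlie, delta]
i=0: L=golf, R=delta=BASE -> take LEFT -> golf
i=1: L=delta=BASE, R=foxtrot -> take RIGHT -> foxtrot
i=2: BASE=alpha L=golf R=bravo all differ -> CONFLICT
i=3: L=foxtrot R=foxtrot -> agree -> foxtrot
i=4: L=alpha, R=bravo=BASE -> take LEFT -> alpha
i=5: L=foxtrot=BASE, R=charlie -> take RIGHT -> charlie
i=6: L=foxtrot=BASE, R=delta -> take RIGHT -> delta
Conflict count: 1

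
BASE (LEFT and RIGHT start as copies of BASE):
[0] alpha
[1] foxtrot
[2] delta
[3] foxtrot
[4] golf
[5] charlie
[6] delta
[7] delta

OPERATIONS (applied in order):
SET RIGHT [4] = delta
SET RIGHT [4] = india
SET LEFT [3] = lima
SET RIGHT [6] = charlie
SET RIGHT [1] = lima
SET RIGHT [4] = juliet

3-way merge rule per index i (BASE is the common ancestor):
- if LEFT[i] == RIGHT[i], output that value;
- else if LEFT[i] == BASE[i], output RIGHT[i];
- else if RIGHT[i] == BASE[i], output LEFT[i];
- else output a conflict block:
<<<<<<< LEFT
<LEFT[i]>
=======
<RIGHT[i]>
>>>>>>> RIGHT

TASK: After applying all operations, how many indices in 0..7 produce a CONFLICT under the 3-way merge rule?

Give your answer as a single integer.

Final LEFT:  [alpha, foxtrot, delta, lima, golf, charlie, delta, delta]
Final RIGHT: [alpha, lima, delta, foxtrot, juliet, charlie, charlie, delta]
i=0: L=alpha R=alpha -> agree -> alpha
i=1: L=foxtrot=BASE, R=lima -> take RIGHT -> lima
i=2: L=delta R=delta -> agree -> delta
i=3: L=lima, R=foxtrot=BASE -> take LEFT -> lima
i=4: L=golf=BASE, R=juliet -> take RIGHT -> juliet
i=5: L=charlie R=charlie -> agree -> charlie
i=6: L=delta=BASE, R=charlie -> take RIGHT -> charlie
i=7: L=delta R=delta -> agree -> delta
Conflict count: 0

Answer: 0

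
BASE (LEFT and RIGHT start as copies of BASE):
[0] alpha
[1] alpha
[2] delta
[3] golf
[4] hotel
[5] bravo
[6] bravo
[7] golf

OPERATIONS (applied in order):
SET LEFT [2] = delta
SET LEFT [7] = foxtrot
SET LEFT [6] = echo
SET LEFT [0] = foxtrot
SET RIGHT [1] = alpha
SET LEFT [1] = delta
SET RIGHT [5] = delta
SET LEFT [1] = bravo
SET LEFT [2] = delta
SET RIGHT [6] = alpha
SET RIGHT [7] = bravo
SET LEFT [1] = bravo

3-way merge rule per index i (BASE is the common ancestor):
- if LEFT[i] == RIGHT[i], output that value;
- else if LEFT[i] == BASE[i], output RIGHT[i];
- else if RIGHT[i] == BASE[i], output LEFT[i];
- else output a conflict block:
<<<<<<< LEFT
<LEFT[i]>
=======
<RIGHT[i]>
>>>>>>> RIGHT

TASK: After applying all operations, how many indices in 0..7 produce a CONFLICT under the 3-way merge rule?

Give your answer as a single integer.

Final LEFT:  [foxtrot, bravo, delta, golf, hotel, bravo, echo, foxtrot]
Final RIGHT: [alpha, alpha, delta, golf, hotel, delta, alpha, bravo]
i=0: L=foxtrot, R=alpha=BASE -> take LEFT -> foxtrot
i=1: L=bravo, R=alpha=BASE -> take LEFT -> bravo
i=2: L=delta R=delta -> agree -> delta
i=3: L=golf R=golf -> agree -> golf
i=4: L=hotel R=hotel -> agree -> hotel
i=5: L=bravo=BASE, R=delta -> take RIGHT -> delta
i=6: BASE=bravo L=echo R=alpha all differ -> CONFLICT
i=7: BASE=golf L=foxtrot R=bravo all differ -> CONFLICT
Conflict count: 2

Answer: 2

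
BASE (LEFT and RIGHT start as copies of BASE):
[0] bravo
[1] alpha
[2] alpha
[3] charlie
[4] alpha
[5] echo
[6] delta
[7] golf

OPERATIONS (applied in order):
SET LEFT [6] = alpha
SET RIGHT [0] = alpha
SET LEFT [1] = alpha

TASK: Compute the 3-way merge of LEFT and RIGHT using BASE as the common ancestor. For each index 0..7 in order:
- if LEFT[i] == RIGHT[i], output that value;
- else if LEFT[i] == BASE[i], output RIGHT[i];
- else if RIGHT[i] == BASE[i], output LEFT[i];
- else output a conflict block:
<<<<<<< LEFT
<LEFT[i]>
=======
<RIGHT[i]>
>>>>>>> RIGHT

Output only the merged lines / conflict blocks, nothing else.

Answer: alpha
alpha
alpha
charlie
alpha
echo
alpha
golf

Derivation:
Final LEFT:  [bravo, alpha, alpha, charlie, alpha, echo, alpha, golf]
Final RIGHT: [alpha, alpha, alpha, charlie, alpha, echo, delta, golf]
i=0: L=bravo=BASE, R=alpha -> take RIGHT -> alpha
i=1: L=alpha R=alpha -> agree -> alpha
i=2: L=alpha R=alpha -> agree -> alpha
i=3: L=charlie R=charlie -> agree -> charlie
i=4: L=alpha R=alpha -> agree -> alpha
i=5: L=echo R=echo -> agree -> echo
i=6: L=alpha, R=delta=BASE -> take LEFT -> alpha
i=7: L=golf R=golf -> agree -> golf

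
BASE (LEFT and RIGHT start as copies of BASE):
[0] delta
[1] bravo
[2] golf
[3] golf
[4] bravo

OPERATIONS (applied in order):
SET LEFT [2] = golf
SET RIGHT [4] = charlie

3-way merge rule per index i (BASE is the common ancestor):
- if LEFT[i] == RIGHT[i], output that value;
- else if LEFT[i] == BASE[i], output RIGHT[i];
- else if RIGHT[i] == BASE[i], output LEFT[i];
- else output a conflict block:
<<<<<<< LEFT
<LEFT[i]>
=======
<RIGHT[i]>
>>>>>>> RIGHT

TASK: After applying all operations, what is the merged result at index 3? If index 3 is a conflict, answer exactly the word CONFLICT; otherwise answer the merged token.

Final LEFT:  [delta, bravo, golf, golf, bravo]
Final RIGHT: [delta, bravo, golf, golf, charlie]
i=0: L=delta R=delta -> agree -> delta
i=1: L=bravo R=bravo -> agree -> bravo
i=2: L=golf R=golf -> agree -> golf
i=3: L=golf R=golf -> agree -> golf
i=4: L=bravo=BASE, R=charlie -> take RIGHT -> charlie
Index 3 -> golf

Answer: golf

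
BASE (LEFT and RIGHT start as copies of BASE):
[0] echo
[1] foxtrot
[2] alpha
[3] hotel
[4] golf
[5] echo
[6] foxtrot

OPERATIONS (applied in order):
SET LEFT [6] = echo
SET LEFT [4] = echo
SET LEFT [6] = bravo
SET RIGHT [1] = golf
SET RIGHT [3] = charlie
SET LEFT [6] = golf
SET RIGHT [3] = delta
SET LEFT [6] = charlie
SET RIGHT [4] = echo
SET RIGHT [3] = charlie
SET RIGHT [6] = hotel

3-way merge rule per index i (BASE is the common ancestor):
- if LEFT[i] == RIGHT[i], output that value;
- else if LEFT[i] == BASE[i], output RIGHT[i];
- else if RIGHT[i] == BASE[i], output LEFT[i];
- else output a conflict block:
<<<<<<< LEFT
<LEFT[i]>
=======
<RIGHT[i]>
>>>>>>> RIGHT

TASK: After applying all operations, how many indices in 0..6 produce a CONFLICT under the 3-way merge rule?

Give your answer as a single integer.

Final LEFT:  [echo, foxtrot, alpha, hotel, echo, echo, charlie]
Final RIGHT: [echo, golf, alpha, charlie, echo, echo, hotel]
i=0: L=echo R=echo -> agree -> echo
i=1: L=foxtrot=BASE, R=golf -> take RIGHT -> golf
i=2: L=alpha R=alpha -> agree -> alpha
i=3: L=hotel=BASE, R=charlie -> take RIGHT -> charlie
i=4: L=echo R=echo -> agree -> echo
i=5: L=echo R=echo -> agree -> echo
i=6: BASE=foxtrot L=charlie R=hotel all differ -> CONFLICT
Conflict count: 1

Answer: 1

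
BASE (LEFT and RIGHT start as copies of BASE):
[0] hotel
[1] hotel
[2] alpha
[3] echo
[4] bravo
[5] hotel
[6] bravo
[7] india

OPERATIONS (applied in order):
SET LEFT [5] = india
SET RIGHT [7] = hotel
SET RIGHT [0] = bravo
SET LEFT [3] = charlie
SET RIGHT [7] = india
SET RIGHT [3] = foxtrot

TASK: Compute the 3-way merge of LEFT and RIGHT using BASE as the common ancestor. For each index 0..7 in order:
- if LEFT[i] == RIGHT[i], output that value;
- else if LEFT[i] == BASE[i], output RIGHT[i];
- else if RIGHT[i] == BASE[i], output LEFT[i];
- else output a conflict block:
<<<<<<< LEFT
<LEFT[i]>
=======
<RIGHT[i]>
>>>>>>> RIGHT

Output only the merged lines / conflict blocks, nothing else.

Final LEFT:  [hotel, hotel, alpha, charlie, bravo, india, bravo, india]
Final RIGHT: [bravo, hotel, alpha, foxtrot, bravo, hotel, bravo, india]
i=0: L=hotel=BASE, R=bravo -> take RIGHT -> bravo
i=1: L=hotel R=hotel -> agree -> hotel
i=2: L=alpha R=alpha -> agree -> alpha
i=3: BASE=echo L=charlie R=foxtrot all differ -> CONFLICT
i=4: L=bravo R=bravo -> agree -> bravo
i=5: L=india, R=hotel=BASE -> take LEFT -> india
i=6: L=bravo R=bravo -> agree -> bravo
i=7: L=india R=india -> agree -> india

Answer: bravo
hotel
alpha
<<<<<<< LEFT
charlie
=======
foxtrot
>>>>>>> RIGHT
bravo
india
bravo
india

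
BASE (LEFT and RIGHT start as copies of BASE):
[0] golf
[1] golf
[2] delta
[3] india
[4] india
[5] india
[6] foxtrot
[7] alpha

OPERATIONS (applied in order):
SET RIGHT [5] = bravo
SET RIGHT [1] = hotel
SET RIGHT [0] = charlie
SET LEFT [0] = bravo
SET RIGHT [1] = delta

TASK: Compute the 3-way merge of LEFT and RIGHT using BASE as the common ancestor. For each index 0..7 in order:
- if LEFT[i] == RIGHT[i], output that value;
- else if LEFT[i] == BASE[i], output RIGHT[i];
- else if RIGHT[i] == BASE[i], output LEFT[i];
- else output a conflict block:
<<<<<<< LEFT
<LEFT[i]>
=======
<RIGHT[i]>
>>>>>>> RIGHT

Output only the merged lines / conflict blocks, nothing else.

Answer: <<<<<<< LEFT
bravo
=======
charlie
>>>>>>> RIGHT
delta
delta
india
india
bravo
foxtrot
alpha

Derivation:
Final LEFT:  [bravo, golf, delta, india, india, india, foxtrot, alpha]
Final RIGHT: [charlie, delta, delta, india, india, bravo, foxtrot, alpha]
i=0: BASE=golf L=bravo R=charlie all differ -> CONFLICT
i=1: L=golf=BASE, R=delta -> take RIGHT -> delta
i=2: L=delta R=delta -> agree -> delta
i=3: L=india R=india -> agree -> india
i=4: L=india R=india -> agree -> india
i=5: L=india=BASE, R=bravo -> take RIGHT -> bravo
i=6: L=foxtrot R=foxtrot -> agree -> foxtrot
i=7: L=alpha R=alpha -> agree -> alpha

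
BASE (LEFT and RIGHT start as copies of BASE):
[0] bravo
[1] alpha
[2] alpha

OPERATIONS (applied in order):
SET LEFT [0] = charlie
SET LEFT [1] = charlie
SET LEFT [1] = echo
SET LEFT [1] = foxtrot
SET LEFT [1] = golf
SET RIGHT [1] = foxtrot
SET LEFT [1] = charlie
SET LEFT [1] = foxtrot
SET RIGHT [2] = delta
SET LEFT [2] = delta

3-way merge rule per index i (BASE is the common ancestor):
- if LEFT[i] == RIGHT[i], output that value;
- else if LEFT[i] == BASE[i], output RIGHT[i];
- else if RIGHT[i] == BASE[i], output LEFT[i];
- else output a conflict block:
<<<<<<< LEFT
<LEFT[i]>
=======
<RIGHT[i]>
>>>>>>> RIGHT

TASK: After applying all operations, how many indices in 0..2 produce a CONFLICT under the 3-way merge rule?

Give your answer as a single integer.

Answer: 0

Derivation:
Final LEFT:  [charlie, foxtrot, delta]
Final RIGHT: [bravo, foxtrot, delta]
i=0: L=charlie, R=bravo=BASE -> take LEFT -> charlie
i=1: L=foxtrot R=foxtrot -> agree -> foxtrot
i=2: L=delta R=delta -> agree -> delta
Conflict count: 0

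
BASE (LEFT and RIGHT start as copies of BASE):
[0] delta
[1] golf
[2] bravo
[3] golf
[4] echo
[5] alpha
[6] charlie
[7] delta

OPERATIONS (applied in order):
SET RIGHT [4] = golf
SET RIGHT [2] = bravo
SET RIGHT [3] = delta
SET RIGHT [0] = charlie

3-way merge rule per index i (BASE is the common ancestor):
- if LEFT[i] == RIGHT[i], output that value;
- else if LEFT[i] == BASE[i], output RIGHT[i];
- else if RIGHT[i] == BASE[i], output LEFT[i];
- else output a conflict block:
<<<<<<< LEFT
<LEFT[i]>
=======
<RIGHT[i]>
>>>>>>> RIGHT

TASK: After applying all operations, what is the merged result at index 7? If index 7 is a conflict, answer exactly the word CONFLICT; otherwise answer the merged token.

Answer: delta

Derivation:
Final LEFT:  [delta, golf, bravo, golf, echo, alpha, charlie, delta]
Final RIGHT: [charlie, golf, bravo, delta, golf, alpha, charlie, delta]
i=0: L=delta=BASE, R=charlie -> take RIGHT -> charlie
i=1: L=golf R=golf -> agree -> golf
i=2: L=bravo R=bravo -> agree -> bravo
i=3: L=golf=BASE, R=delta -> take RIGHT -> delta
i=4: L=echo=BASE, R=golf -> take RIGHT -> golf
i=5: L=alpha R=alpha -> agree -> alpha
i=6: L=charlie R=charlie -> agree -> charlie
i=7: L=delta R=delta -> agree -> delta
Index 7 -> delta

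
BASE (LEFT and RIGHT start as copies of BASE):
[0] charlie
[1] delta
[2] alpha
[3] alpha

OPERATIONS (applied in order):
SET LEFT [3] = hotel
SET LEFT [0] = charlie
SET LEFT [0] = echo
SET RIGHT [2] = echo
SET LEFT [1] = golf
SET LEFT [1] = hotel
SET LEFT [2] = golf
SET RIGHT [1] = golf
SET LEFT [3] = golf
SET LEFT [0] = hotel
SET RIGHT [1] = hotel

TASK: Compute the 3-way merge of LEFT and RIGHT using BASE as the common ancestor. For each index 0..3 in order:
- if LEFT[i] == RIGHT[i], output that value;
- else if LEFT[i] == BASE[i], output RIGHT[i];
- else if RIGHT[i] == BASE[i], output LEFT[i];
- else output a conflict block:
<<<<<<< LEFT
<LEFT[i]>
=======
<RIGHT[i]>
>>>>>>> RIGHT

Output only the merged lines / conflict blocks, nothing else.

Answer: hotel
hotel
<<<<<<< LEFT
golf
=======
echo
>>>>>>> RIGHT
golf

Derivation:
Final LEFT:  [hotel, hotel, golf, golf]
Final RIGHT: [charlie, hotel, echo, alpha]
i=0: L=hotel, R=charlie=BASE -> take LEFT -> hotel
i=1: L=hotel R=hotel -> agree -> hotel
i=2: BASE=alpha L=golf R=echo all differ -> CONFLICT
i=3: L=golf, R=alpha=BASE -> take LEFT -> golf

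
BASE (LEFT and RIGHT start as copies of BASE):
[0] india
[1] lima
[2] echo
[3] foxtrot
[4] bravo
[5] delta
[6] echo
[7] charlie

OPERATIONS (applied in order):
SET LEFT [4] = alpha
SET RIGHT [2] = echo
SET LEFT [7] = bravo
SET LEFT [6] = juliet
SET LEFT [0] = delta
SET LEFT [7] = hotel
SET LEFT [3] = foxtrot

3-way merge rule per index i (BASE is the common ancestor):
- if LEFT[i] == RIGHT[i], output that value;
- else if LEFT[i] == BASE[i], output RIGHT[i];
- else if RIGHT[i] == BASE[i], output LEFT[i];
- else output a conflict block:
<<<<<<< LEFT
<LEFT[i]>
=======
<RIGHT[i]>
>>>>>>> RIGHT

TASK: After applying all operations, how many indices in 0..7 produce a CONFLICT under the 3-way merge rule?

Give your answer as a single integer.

Answer: 0

Derivation:
Final LEFT:  [delta, lima, echo, foxtrot, alpha, delta, juliet, hotel]
Final RIGHT: [india, lima, echo, foxtrot, bravo, delta, echo, charlie]
i=0: L=delta, R=india=BASE -> take LEFT -> delta
i=1: L=lima R=lima -> agree -> lima
i=2: L=echo R=echo -> agree -> echo
i=3: L=foxtrot R=foxtrot -> agree -> foxtrot
i=4: L=alpha, R=bravo=BASE -> take LEFT -> alpha
i=5: L=delta R=delta -> agree -> delta
i=6: L=juliet, R=echo=BASE -> take LEFT -> juliet
i=7: L=hotel, R=charlie=BASE -> take LEFT -> hotel
Conflict count: 0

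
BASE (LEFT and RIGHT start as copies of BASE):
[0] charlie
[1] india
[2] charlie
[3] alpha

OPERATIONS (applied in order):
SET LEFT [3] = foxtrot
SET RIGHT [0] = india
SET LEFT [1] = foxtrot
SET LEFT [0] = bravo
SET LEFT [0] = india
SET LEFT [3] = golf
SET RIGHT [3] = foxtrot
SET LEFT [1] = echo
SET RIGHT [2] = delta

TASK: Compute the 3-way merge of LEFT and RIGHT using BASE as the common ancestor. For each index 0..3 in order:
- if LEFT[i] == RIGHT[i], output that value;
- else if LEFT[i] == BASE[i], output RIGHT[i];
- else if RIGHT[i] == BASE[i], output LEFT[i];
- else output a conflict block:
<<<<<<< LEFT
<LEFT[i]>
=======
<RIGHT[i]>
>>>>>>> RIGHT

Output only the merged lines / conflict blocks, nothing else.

Answer: india
echo
delta
<<<<<<< LEFT
golf
=======
foxtrot
>>>>>>> RIGHT

Derivation:
Final LEFT:  [india, echo, charlie, golf]
Final RIGHT: [india, india, delta, foxtrot]
i=0: L=india R=india -> agree -> india
i=1: L=echo, R=india=BASE -> take LEFT -> echo
i=2: L=charlie=BASE, R=delta -> take RIGHT -> delta
i=3: BASE=alpha L=golf R=foxtrot all differ -> CONFLICT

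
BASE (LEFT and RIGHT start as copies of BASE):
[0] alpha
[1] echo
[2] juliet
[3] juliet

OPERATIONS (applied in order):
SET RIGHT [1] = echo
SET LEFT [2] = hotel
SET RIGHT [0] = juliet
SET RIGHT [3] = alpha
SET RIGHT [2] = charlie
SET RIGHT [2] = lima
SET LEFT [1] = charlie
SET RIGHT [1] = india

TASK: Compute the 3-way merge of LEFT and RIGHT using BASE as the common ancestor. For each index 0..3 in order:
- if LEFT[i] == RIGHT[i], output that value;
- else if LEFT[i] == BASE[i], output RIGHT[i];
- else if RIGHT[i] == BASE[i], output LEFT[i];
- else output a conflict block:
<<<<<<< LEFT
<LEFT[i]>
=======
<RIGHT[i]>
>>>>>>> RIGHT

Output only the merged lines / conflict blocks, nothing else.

Final LEFT:  [alpha, charlie, hotel, juliet]
Final RIGHT: [juliet, india, lima, alpha]
i=0: L=alpha=BASE, R=juliet -> take RIGHT -> juliet
i=1: BASE=echo L=charlie R=india all differ -> CONFLICT
i=2: BASE=juliet L=hotel R=lima all differ -> CONFLICT
i=3: L=juliet=BASE, R=alpha -> take RIGHT -> alpha

Answer: juliet
<<<<<<< LEFT
charlie
=======
india
>>>>>>> RIGHT
<<<<<<< LEFT
hotel
=======
lima
>>>>>>> RIGHT
alpha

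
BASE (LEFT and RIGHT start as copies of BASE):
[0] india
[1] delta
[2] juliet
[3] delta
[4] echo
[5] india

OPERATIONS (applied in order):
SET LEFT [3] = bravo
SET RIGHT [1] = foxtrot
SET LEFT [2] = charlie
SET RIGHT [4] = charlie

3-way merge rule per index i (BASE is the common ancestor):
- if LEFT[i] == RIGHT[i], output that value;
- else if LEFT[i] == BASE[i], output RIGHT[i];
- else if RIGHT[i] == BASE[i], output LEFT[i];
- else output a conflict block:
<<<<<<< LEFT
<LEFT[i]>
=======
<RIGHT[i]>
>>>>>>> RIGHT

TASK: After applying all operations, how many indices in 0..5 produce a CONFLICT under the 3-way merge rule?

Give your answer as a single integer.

Answer: 0

Derivation:
Final LEFT:  [india, delta, charlie, bravo, echo, india]
Final RIGHT: [india, foxtrot, juliet, delta, charlie, india]
i=0: L=india R=india -> agree -> india
i=1: L=delta=BASE, R=foxtrot -> take RIGHT -> foxtrot
i=2: L=charlie, R=juliet=BASE -> take LEFT -> charlie
i=3: L=bravo, R=delta=BASE -> take LEFT -> bravo
i=4: L=echo=BASE, R=charlie -> take RIGHT -> charlie
i=5: L=india R=india -> agree -> india
Conflict count: 0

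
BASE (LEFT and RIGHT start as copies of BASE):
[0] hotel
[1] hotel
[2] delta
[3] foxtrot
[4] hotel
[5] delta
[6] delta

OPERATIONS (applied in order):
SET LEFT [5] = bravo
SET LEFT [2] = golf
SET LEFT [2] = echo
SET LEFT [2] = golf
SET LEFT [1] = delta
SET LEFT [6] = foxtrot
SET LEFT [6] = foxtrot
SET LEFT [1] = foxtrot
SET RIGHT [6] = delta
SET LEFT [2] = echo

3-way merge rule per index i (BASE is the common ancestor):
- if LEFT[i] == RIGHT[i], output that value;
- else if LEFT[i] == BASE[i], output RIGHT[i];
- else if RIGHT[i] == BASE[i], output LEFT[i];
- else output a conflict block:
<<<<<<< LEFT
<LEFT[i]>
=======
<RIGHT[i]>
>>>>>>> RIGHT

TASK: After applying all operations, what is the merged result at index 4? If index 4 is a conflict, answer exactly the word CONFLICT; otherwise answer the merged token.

Answer: hotel

Derivation:
Final LEFT:  [hotel, foxtrot, echo, foxtrot, hotel, bravo, foxtrot]
Final RIGHT: [hotel, hotel, delta, foxtrot, hotel, delta, delta]
i=0: L=hotel R=hotel -> agree -> hotel
i=1: L=foxtrot, R=hotel=BASE -> take LEFT -> foxtrot
i=2: L=echo, R=delta=BASE -> take LEFT -> echo
i=3: L=foxtrot R=foxtrot -> agree -> foxtrot
i=4: L=hotel R=hotel -> agree -> hotel
i=5: L=bravo, R=delta=BASE -> take LEFT -> bravo
i=6: L=foxtrot, R=delta=BASE -> take LEFT -> foxtrot
Index 4 -> hotel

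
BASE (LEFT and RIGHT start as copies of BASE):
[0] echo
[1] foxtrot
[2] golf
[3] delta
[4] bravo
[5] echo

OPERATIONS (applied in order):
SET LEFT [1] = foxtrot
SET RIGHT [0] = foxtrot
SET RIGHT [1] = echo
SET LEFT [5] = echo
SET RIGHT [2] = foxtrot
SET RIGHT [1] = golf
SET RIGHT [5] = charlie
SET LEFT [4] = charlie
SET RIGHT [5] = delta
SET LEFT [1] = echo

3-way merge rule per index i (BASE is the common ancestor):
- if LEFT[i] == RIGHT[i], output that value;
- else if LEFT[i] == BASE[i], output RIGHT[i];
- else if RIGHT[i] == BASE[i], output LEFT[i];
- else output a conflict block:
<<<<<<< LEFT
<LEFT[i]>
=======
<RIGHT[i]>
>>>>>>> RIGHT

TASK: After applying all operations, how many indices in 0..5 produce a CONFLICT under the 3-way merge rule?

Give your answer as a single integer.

Final LEFT:  [echo, echo, golf, delta, charlie, echo]
Final RIGHT: [foxtrot, golf, foxtrot, delta, bravo, delta]
i=0: L=echo=BASE, R=foxtrot -> take RIGHT -> foxtrot
i=1: BASE=foxtrot L=echo R=golf all differ -> CONFLICT
i=2: L=golf=BASE, R=foxtrot -> take RIGHT -> foxtrot
i=3: L=delta R=delta -> agree -> delta
i=4: L=charlie, R=bravo=BASE -> take LEFT -> charlie
i=5: L=echo=BASE, R=delta -> take RIGHT -> delta
Conflict count: 1

Answer: 1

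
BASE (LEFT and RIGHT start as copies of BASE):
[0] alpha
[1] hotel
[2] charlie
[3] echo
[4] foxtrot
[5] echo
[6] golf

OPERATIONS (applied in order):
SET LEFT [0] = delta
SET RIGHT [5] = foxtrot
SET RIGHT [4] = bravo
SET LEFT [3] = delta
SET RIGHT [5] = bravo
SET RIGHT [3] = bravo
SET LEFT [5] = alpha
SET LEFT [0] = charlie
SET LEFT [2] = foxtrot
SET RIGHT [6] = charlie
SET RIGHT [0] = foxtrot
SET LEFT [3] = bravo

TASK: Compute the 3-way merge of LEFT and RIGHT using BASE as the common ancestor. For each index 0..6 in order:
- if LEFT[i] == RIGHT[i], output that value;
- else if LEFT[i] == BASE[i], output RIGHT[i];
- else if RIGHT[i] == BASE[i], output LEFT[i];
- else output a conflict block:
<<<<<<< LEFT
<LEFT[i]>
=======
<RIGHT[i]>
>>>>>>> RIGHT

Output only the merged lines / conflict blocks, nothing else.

Final LEFT:  [charlie, hotel, foxtrot, bravo, foxtrot, alpha, golf]
Final RIGHT: [foxtrot, hotel, charlie, bravo, bravo, bravo, charlie]
i=0: BASE=alpha L=charlie R=foxtrot all differ -> CONFLICT
i=1: L=hotel R=hotel -> agree -> hotel
i=2: L=foxtrot, R=charlie=BASE -> take LEFT -> foxtrot
i=3: L=bravo R=bravo -> agree -> bravo
i=4: L=foxtrot=BASE, R=bravo -> take RIGHT -> bravo
i=5: BASE=echo L=alpha R=bravo all differ -> CONFLICT
i=6: L=golf=BASE, R=charlie -> take RIGHT -> charlie

Answer: <<<<<<< LEFT
charlie
=======
foxtrot
>>>>>>> RIGHT
hotel
foxtrot
bravo
bravo
<<<<<<< LEFT
alpha
=======
bravo
>>>>>>> RIGHT
charlie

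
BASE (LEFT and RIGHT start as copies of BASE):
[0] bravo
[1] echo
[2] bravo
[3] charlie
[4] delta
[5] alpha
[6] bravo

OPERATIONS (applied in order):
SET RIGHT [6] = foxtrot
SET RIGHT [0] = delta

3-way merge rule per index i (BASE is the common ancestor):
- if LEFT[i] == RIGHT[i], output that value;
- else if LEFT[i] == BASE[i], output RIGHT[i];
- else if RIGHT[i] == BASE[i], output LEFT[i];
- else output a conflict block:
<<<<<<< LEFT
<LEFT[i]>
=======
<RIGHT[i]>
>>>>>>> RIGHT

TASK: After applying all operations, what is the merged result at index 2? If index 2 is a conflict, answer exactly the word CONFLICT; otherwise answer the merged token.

Final LEFT:  [bravo, echo, bravo, charlie, delta, alpha, bravo]
Final RIGHT: [delta, echo, bravo, charlie, delta, alpha, foxtrot]
i=0: L=bravo=BASE, R=delta -> take RIGHT -> delta
i=1: L=echo R=echo -> agree -> echo
i=2: L=bravo R=bravo -> agree -> bravo
i=3: L=charlie R=charlie -> agree -> charlie
i=4: L=delta R=delta -> agree -> delta
i=5: L=alpha R=alpha -> agree -> alpha
i=6: L=bravo=BASE, R=foxtrot -> take RIGHT -> foxtrot
Index 2 -> bravo

Answer: bravo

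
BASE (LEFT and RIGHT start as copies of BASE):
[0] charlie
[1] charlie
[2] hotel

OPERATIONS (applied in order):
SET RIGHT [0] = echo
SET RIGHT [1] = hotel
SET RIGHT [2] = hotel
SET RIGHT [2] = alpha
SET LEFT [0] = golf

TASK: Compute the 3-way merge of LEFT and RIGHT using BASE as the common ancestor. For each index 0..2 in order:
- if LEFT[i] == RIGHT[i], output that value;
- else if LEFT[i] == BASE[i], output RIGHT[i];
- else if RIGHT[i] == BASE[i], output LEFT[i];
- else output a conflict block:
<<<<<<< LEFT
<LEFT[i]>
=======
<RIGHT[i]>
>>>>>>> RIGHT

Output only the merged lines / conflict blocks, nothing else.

Final LEFT:  [golf, charlie, hotel]
Final RIGHT: [echo, hotel, alpha]
i=0: BASE=charlie L=golf R=echo all differ -> CONFLICT
i=1: L=charlie=BASE, R=hotel -> take RIGHT -> hotel
i=2: L=hotel=BASE, R=alpha -> take RIGHT -> alpha

Answer: <<<<<<< LEFT
golf
=======
echo
>>>>>>> RIGHT
hotel
alpha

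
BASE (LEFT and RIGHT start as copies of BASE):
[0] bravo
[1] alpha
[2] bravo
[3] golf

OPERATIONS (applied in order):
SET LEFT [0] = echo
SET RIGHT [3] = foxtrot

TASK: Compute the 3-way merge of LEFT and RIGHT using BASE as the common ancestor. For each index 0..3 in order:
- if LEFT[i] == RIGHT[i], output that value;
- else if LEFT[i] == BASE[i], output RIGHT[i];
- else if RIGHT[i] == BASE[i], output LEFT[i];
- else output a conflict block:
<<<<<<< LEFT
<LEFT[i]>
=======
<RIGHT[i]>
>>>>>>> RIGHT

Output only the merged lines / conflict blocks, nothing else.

Answer: echo
alpha
bravo
foxtrot

Derivation:
Final LEFT:  [echo, alpha, bravo, golf]
Final RIGHT: [bravo, alpha, bravo, foxtrot]
i=0: L=echo, R=bravo=BASE -> take LEFT -> echo
i=1: L=alpha R=alpha -> agree -> alpha
i=2: L=bravo R=bravo -> agree -> bravo
i=3: L=golf=BASE, R=foxtrot -> take RIGHT -> foxtrot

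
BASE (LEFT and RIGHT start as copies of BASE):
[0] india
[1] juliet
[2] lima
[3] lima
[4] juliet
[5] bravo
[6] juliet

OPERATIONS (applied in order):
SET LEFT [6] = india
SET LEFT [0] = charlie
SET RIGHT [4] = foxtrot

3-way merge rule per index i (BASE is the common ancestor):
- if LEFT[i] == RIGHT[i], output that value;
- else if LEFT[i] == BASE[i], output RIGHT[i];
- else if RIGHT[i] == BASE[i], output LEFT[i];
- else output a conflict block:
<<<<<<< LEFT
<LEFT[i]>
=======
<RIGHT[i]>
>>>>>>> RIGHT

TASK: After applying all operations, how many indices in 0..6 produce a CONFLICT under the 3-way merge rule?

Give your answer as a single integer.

Answer: 0

Derivation:
Final LEFT:  [charlie, juliet, lima, lima, juliet, bravo, india]
Final RIGHT: [india, juliet, lima, lima, foxtrot, bravo, juliet]
i=0: L=charlie, R=india=BASE -> take LEFT -> charlie
i=1: L=juliet R=juliet -> agree -> juliet
i=2: L=lima R=lima -> agree -> lima
i=3: L=lima R=lima -> agree -> lima
i=4: L=juliet=BASE, R=foxtrot -> take RIGHT -> foxtrot
i=5: L=bravo R=bravo -> agree -> bravo
i=6: L=india, R=juliet=BASE -> take LEFT -> india
Conflict count: 0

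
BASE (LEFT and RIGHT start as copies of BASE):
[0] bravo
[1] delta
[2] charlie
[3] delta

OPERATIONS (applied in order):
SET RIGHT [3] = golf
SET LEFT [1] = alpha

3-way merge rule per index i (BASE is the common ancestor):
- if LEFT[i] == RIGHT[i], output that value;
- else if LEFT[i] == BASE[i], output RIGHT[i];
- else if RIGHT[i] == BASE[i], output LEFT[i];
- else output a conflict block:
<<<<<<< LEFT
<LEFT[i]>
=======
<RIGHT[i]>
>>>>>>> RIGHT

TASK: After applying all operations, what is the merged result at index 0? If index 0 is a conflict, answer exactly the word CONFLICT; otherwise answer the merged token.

Final LEFT:  [bravo, alpha, charlie, delta]
Final RIGHT: [bravo, delta, charlie, golf]
i=0: L=bravo R=bravo -> agree -> bravo
i=1: L=alpha, R=delta=BASE -> take LEFT -> alpha
i=2: L=charlie R=charlie -> agree -> charlie
i=3: L=delta=BASE, R=golf -> take RIGHT -> golf
Index 0 -> bravo

Answer: bravo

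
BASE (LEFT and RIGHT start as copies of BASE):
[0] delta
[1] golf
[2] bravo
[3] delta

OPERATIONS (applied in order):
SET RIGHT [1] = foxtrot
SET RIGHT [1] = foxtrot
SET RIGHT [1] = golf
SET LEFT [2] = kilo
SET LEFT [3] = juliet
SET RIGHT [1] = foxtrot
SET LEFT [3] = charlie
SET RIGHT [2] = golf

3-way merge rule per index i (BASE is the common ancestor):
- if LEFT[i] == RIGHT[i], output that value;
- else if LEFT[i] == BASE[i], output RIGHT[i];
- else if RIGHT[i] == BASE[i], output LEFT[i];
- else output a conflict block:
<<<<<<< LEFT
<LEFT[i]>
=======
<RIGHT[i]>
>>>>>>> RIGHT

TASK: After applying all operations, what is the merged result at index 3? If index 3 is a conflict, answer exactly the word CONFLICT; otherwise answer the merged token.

Final LEFT:  [delta, golf, kilo, charlie]
Final RIGHT: [delta, foxtrot, golf, delta]
i=0: L=delta R=delta -> agree -> delta
i=1: L=golf=BASE, R=foxtrot -> take RIGHT -> foxtrot
i=2: BASE=bravo L=kilo R=golf all differ -> CONFLICT
i=3: L=charlie, R=delta=BASE -> take LEFT -> charlie
Index 3 -> charlie

Answer: charlie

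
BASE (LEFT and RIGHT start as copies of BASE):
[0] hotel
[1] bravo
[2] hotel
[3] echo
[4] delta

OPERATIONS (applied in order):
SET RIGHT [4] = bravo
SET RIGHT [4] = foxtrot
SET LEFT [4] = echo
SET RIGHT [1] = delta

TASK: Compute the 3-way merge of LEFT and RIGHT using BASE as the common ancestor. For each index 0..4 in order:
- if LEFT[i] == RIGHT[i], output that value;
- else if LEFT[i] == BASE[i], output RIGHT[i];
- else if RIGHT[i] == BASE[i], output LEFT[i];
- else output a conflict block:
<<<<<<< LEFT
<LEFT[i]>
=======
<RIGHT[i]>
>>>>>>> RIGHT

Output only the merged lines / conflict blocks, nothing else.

Final LEFT:  [hotel, bravo, hotel, echo, echo]
Final RIGHT: [hotel, delta, hotel, echo, foxtrot]
i=0: L=hotel R=hotel -> agree -> hotel
i=1: L=bravo=BASE, R=delta -> take RIGHT -> delta
i=2: L=hotel R=hotel -> agree -> hotel
i=3: L=echo R=echo -> agree -> echo
i=4: BASE=delta L=echo R=foxtrot all differ -> CONFLICT

Answer: hotel
delta
hotel
echo
<<<<<<< LEFT
echo
=======
foxtrot
>>>>>>> RIGHT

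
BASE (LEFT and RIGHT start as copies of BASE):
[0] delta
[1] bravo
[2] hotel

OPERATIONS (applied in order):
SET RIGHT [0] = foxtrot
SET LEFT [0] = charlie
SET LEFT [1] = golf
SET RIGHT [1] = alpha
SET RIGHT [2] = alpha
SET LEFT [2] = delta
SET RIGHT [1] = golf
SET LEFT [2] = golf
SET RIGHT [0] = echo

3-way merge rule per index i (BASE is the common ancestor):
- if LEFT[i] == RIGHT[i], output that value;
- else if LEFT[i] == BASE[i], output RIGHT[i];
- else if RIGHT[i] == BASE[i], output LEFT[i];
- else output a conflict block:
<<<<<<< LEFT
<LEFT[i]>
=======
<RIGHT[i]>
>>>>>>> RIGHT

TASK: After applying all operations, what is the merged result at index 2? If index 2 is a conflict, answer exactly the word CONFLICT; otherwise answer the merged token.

Final LEFT:  [charlie, golf, golf]
Final RIGHT: [echo, golf, alpha]
i=0: BASE=delta L=charlie R=echo all differ -> CONFLICT
i=1: L=golf R=golf -> agree -> golf
i=2: BASE=hotel L=golf R=alpha all differ -> CONFLICT
Index 2 -> CONFLICT

Answer: CONFLICT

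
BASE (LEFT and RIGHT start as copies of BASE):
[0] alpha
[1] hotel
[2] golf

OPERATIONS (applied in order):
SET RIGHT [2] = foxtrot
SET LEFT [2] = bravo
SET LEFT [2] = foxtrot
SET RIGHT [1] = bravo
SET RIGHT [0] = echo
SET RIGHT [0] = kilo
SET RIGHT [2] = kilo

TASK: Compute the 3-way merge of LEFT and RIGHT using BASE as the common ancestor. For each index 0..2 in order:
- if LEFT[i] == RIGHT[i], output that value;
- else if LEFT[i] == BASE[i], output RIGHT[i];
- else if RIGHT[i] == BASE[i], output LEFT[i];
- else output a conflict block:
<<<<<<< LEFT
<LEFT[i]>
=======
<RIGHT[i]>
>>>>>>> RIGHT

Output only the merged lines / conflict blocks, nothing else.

Answer: kilo
bravo
<<<<<<< LEFT
foxtrot
=======
kilo
>>>>>>> RIGHT

Derivation:
Final LEFT:  [alpha, hotel, foxtrot]
Final RIGHT: [kilo, bravo, kilo]
i=0: L=alpha=BASE, R=kilo -> take RIGHT -> kilo
i=1: L=hotel=BASE, R=bravo -> take RIGHT -> bravo
i=2: BASE=golf L=foxtrot R=kilo all differ -> CONFLICT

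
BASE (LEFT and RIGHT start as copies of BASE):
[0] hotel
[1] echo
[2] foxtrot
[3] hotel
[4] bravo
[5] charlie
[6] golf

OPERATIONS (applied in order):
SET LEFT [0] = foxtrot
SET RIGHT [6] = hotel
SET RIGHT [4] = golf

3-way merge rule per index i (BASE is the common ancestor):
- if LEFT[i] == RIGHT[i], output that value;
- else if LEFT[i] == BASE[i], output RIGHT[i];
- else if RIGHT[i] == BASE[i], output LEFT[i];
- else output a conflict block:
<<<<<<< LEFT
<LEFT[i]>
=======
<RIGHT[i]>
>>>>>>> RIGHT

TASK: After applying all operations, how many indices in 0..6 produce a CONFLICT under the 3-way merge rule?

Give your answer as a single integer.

Final LEFT:  [foxtrot, echo, foxtrot, hotel, bravo, charlie, golf]
Final RIGHT: [hotel, echo, foxtrot, hotel, golf, charlie, hotel]
i=0: L=foxtrot, R=hotel=BASE -> take LEFT -> foxtrot
i=1: L=echo R=echo -> agree -> echo
i=2: L=foxtrot R=foxtrot -> agree -> foxtrot
i=3: L=hotel R=hotel -> agree -> hotel
i=4: L=bravo=BASE, R=golf -> take RIGHT -> golf
i=5: L=charlie R=charlie -> agree -> charlie
i=6: L=golf=BASE, R=hotel -> take RIGHT -> hotel
Conflict count: 0

Answer: 0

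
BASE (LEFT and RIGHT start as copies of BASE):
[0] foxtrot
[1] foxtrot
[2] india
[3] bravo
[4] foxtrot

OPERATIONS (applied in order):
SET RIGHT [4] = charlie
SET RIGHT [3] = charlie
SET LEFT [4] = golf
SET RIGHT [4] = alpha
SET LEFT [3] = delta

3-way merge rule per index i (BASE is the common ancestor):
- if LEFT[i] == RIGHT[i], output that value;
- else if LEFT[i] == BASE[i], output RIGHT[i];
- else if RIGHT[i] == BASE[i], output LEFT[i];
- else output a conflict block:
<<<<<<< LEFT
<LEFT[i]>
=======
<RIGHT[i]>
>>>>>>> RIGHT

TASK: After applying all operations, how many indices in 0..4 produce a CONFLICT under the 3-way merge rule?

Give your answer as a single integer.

Answer: 2

Derivation:
Final LEFT:  [foxtrot, foxtrot, india, delta, golf]
Final RIGHT: [foxtrot, foxtrot, india, charlie, alpha]
i=0: L=foxtrot R=foxtrot -> agree -> foxtrot
i=1: L=foxtrot R=foxtrot -> agree -> foxtrot
i=2: L=india R=india -> agree -> india
i=3: BASE=bravo L=delta R=charlie all differ -> CONFLICT
i=4: BASE=foxtrot L=golf R=alpha all differ -> CONFLICT
Conflict count: 2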